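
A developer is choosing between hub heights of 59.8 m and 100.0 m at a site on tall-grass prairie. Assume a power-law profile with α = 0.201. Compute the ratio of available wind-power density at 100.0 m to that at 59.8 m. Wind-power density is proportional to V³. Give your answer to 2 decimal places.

Speed ratio: V_B/V_A = (z_B/z_A)^α = (100.0/59.8)^0.201 = (1.6722)^0.201 = 1.10888
Power-density ratio: P_B/P_A = (V_B/V_A)³ = (1.10888)³ = 1.36348

1.36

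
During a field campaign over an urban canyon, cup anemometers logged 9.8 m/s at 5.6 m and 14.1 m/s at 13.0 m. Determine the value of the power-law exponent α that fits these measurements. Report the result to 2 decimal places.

α ≈ 0.43

Power law: V₂/V₁ = (z₂/z₁)^α ⇒ α = ln(V₂/V₁) / ln(z₂/z₁)
α = ln(14.1/9.8) / ln(13.0/5.6) = ln(1.4388) / ln(2.3214)
  = 0.36379 / 0.84218 = 0.43196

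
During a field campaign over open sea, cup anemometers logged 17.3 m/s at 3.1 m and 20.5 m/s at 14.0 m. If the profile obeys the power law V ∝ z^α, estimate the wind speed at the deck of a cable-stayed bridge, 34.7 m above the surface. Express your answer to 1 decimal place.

First find α: α = ln(V₂/V₁)/ln(z₂/z₁) = ln(20.5/17.3)/ln(14.0/3.1) = 0.16972/1.50766 = 0.1126
Extrapolate from 14.0 m to 34.7 m: V₃ = 20.5 × (34.7/14.0)^0.1126 = 20.5 × 1.1076 = 22.7054 m/s

22.7 m/s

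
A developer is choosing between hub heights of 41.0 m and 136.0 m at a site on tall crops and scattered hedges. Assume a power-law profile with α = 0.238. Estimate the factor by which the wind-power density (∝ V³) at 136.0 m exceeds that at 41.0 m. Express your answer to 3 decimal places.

2.354

Speed ratio: V_B/V_A = (z_B/z_A)^α = (136.0/41.0)^0.238 = (3.3171)^0.238 = 1.33027
Power-density ratio: P_B/P_A = (V_B/V_A)³ = (1.33027)³ = 2.35407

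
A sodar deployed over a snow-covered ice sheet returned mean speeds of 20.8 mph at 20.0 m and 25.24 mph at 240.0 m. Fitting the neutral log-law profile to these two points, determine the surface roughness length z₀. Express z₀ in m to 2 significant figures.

z₀ ≈ 0.00018 m

Log law: V(z) ∝ ln(z/z₀). With r = V₁/V₂ = 20.8/25.24 = 0.82409,
r · ln(z₂/z₀) = ln(z₁/z₀) ⇒ ln z₀ = (ln z₁ − r·ln z₂)/(1 − r)
ln z₀ = (2.99573 − 0.82409×5.48064) / 0.17591 = -8.6453
z₀ = exp(-8.6453) = 0.0001760 m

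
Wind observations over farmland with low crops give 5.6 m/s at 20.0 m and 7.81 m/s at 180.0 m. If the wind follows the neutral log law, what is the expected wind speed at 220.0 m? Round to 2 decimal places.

8.01 m/s

Log law: V ∝ ln(z/z₀). From the pair, with r = V₁/V₂ = 0.71703,
ln z₀ = (ln z₁ − r·ln z₂)/(1 − r) = (2.9957 − 0.71703×5.1930)/0.28297 = -2.5719 → z₀ = 0.07639 m
V₃ = V₁ · ln(z₃/z₀)/ln(z₁/z₀) = 5.6 × 7.9655/5.5676 = 8.0118 m/s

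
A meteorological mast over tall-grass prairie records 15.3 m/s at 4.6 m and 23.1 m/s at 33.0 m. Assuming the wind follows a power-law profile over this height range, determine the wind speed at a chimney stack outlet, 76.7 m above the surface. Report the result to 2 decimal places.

27.55 m/s

First find α: α = ln(V₂/V₁)/ln(z₂/z₁) = ln(23.1/15.3)/ln(33.0/4.6) = 0.41198/1.97045 = 0.2091
Extrapolate from 33.0 m to 76.7 m: V₃ = 23.1 × (76.7/33.0)^0.2091 = 23.1 × 1.1928 = 27.5546 m/s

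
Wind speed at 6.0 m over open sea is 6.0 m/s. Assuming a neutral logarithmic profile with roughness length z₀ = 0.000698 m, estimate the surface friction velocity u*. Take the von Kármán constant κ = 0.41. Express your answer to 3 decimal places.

Log law: V(z) = (u*/κ) · ln(z/z₀) ⇒ u* = κ · V / ln(z/z₀)
u* = 0.41 × 6.0 / ln(6.0/0.000698) = 0.41 × 6.0 / 9.0591
   = 2.4600 / 9.0591 = 0.2716 m/s

u* ≈ 0.272 m/s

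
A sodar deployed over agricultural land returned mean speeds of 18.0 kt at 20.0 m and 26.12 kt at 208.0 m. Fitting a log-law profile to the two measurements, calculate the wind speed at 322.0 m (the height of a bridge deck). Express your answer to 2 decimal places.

Log law: V ∝ ln(z/z₀). From the pair, with r = V₁/V₂ = 0.68913,
ln z₀ = (ln z₁ − r·ln z₂)/(1 − r) = (2.9957 − 0.68913×5.3375)/0.31087 = -2.1955 → z₀ = 0.1113 m
V₃ = V₁ · ln(z₃/z₀)/ln(z₁/z₀) = 18.0 × 7.9700/5.1912 = 27.6353 kt

27.64 kt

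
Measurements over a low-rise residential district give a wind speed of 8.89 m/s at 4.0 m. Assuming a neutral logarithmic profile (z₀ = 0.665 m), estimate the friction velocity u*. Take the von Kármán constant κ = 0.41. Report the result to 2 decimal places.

u* ≈ 2.03 m/s

Log law: V(z) = (u*/κ) · ln(z/z₀) ⇒ u* = κ · V / ln(z/z₀)
u* = 0.41 × 8.89 / ln(4.0/0.665) = 0.41 × 8.89 / 1.7943
   = 3.6449 / 1.7943 = 2.0314 m/s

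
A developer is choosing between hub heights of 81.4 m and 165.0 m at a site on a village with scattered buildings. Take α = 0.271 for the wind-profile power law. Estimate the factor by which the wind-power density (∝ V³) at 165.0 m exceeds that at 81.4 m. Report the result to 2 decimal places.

Speed ratio: V_B/V_A = (z_B/z_A)^α = (165.0/81.4)^0.271 = (2.0270)^0.271 = 1.21104
Power-density ratio: P_B/P_A = (V_B/V_A)³ = (1.21104)³ = 1.77614

1.78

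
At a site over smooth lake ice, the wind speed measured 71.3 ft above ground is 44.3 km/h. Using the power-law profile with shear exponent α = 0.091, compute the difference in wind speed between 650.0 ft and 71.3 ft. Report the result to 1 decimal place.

Power law: V₂ = V₁ · (z₂/z₁)^α = 44.3 × (9.1164)^0.091 = 54.1686 km/h
ΔV = 54.1686 − 44.3 = 9.8686 km/h

9.9 km/h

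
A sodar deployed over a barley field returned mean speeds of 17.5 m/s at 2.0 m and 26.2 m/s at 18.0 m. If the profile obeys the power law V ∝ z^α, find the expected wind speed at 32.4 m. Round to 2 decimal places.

First find α: α = ln(V₂/V₁)/ln(z₂/z₁) = ln(26.2/17.5)/ln(18.0/2.0) = 0.40356/2.19722 = 0.1837
Extrapolate from 18.0 m to 32.4 m: V₃ = 26.2 × (32.4/18.0)^0.1837 = 26.2 × 1.1140 = 29.1868 m/s

29.19 m/s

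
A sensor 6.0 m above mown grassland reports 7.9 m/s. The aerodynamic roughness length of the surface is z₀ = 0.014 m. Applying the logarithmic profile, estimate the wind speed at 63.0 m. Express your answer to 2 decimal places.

10.97 m/s

Log law: V(z) ∝ ln(z/z₀), so V₂/V₁ = ln(z₂/z₀) / ln(z₁/z₀).
ln(63.0/0.014) = 8.4118, ln(6.0/0.014) = 6.0605
V₂ = 7.9 × 8.4118/6.0605 = 7.9 × 1.3880 = 10.9651 m/s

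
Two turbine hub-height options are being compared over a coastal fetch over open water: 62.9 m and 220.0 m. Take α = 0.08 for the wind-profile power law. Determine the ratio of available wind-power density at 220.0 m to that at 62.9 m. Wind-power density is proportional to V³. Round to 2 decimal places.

Speed ratio: V_B/V_A = (z_B/z_A)^α = (220.0/62.9)^0.08 = (3.4976)^0.08 = 1.10535
Power-density ratio: P_B/P_A = (V_B/V_A)³ = (1.10535)³ = 1.35053

1.35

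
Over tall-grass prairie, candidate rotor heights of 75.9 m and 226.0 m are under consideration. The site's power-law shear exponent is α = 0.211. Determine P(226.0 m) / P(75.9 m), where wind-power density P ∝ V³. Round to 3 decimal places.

1.995

Speed ratio: V_B/V_A = (z_B/z_A)^α = (226.0/75.9)^0.211 = (2.9776)^0.211 = 1.25888
Power-density ratio: P_B/P_A = (V_B/V_A)³ = (1.25888)³ = 1.99507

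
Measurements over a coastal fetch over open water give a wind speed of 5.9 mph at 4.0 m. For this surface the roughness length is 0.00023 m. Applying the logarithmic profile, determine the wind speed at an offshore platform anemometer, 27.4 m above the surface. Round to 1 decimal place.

Log law: V(z) ∝ ln(z/z₀), so V₂/V₁ = ln(z₂/z₀) / ln(z₁/z₀).
ln(27.4/0.00023) = 11.6880, ln(4.0/0.00023) = 9.7637
V₂ = 5.9 × 11.6880/9.7637 = 5.9 × 1.1971 = 7.0628 mph

7.1 mph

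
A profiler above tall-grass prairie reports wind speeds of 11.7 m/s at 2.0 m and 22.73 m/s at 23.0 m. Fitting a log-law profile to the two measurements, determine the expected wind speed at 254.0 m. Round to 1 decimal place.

33.6 m/s

Log law: V ∝ ln(z/z₀). From the pair, with r = V₁/V₂ = 0.51474,
ln z₀ = (ln z₁ − r·ln z₂)/(1 − r) = (0.6931 − 0.51474×3.1355)/0.48526 = -1.8976 → z₀ = 0.1499 m
V₃ = V₁ · ln(z₃/z₀)/ln(z₁/z₀) = 11.7 × 7.4349/2.5907 = 33.5771 m/s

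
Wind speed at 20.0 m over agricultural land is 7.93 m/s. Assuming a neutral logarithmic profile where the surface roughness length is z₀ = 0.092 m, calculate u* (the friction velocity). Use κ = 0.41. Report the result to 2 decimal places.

u* ≈ 0.60 m/s

Log law: V(z) = (u*/κ) · ln(z/z₀) ⇒ u* = κ · V / ln(z/z₀)
u* = 0.41 × 7.93 / ln(20.0/0.092) = 0.41 × 7.93 / 5.3817
   = 3.2513 / 5.3817 = 0.6041 m/s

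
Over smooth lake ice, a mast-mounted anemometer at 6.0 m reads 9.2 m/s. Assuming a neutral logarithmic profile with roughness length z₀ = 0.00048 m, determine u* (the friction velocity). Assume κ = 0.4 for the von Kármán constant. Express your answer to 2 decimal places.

Log law: V(z) = (u*/κ) · ln(z/z₀) ⇒ u* = κ · V / ln(z/z₀)
u* = 0.4 × 9.2 / ln(6.0/0.00048) = 0.4 × 9.2 / 9.4335
   = 3.6800 / 9.4335 = 0.3901 m/s

u* ≈ 0.39 m/s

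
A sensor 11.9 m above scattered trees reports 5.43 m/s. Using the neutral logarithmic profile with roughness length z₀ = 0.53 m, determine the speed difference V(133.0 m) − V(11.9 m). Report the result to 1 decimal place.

Log law: V₂ = V₁ · ln(z₂/z₀)/ln(z₁/z₀) = 5.43 × 5.5252/3.1114 = 9.6425 m/s
ΔV = 9.6425 − 5.43 = 4.2125 m/s

4.2 m/s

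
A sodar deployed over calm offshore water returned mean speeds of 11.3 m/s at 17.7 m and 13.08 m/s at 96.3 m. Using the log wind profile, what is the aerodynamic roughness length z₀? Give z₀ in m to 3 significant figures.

Log law: V(z) ∝ ln(z/z₀). With r = V₁/V₂ = 11.3/13.08 = 0.86391,
r · ln(z₂/z₀) = ln(z₁/z₀) ⇒ ln z₀ = (ln z₁ − r·ln z₂)/(1 − r)
ln z₀ = (2.87356 − 0.86391×4.56747) / 0.13609 = -7.8799
z₀ = exp(-7.8799) = 0.0003783 m

z₀ ≈ 0.000378 m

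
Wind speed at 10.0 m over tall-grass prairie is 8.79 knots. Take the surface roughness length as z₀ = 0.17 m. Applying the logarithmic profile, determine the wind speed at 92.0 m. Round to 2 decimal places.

13.58 knots

Log law: V(z) ∝ ln(z/z₀), so V₂/V₁ = ln(z₂/z₀) / ln(z₁/z₀).
ln(92.0/0.17) = 6.2937, ln(10.0/0.17) = 4.0745
V₂ = 8.79 × 6.2937/4.0745 = 8.79 × 1.5447 = 13.5775 knots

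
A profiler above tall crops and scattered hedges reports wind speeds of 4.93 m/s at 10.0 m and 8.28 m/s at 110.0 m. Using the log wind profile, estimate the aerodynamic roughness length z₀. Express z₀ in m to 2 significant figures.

Log law: V(z) ∝ ln(z/z₀). With r = V₁/V₂ = 4.93/8.28 = 0.59541,
r · ln(z₂/z₀) = ln(z₁/z₀) ⇒ ln z₀ = (ln z₁ − r·ln z₂)/(1 − r)
ln z₀ = (2.30259 − 0.59541×4.70048) / 0.40459 = -1.2263
z₀ = exp(-1.2263) = 0.2934 m

z₀ ≈ 0.29 m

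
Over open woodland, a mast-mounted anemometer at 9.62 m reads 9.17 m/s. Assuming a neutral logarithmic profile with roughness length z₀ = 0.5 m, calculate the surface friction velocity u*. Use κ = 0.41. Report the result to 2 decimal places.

u* ≈ 1.27 m/s

Log law: V(z) = (u*/κ) · ln(z/z₀) ⇒ u* = κ · V / ln(z/z₀)
u* = 0.41 × 9.17 / ln(9.62/0.5) = 0.41 × 9.17 / 2.9570
   = 3.7597 / 2.9570 = 1.2715 m/s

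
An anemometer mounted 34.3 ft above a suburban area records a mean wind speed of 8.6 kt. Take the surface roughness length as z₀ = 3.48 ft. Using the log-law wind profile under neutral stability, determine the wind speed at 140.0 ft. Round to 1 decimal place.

Log law: V(z) ∝ ln(z/z₀), so V₂/V₁ = ln(z₂/z₀) / ln(z₁/z₀).
ln(140.0/3.48) = 3.6946, ln(34.3/3.48) = 2.2881
V₂ = 8.6 × 3.6946/2.2881 = 8.6 × 1.6147 = 13.8864 kt

13.9 kt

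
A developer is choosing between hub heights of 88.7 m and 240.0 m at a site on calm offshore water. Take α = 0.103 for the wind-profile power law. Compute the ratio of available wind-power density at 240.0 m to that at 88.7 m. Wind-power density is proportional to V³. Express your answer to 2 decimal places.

1.36

Speed ratio: V_B/V_A = (z_B/z_A)^α = (240.0/88.7)^0.103 = (2.7057)^0.103 = 1.10796
Power-density ratio: P_B/P_A = (V_B/V_A)³ = (1.10796)³ = 1.36012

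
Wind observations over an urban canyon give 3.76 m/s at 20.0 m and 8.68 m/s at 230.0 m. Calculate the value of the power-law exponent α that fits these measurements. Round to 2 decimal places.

α ≈ 0.34

Power law: V₂/V₁ = (z₂/z₁)^α ⇒ α = ln(V₂/V₁) / ln(z₂/z₁)
α = ln(8.68/3.76) / ln(230.0/20.0) = ln(2.3085) / ln(11.5000)
  = 0.83660 / 2.44235 = 0.34254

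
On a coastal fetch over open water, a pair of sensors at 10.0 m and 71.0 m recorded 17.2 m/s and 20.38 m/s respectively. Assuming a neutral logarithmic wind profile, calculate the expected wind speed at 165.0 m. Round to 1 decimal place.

21.7 m/s

Log law: V ∝ ln(z/z₀). From the pair, with r = V₁/V₂ = 0.84396,
ln z₀ = (ln z₁ − r·ln z₂)/(1 − r) = (2.3026 − 0.84396×4.2627)/0.15604 = -8.2992 → z₀ = 0.0002487 m
V₃ = V₁ · ln(z₃/z₀)/ln(z₁/z₀) = 17.2 × 13.4051/10.6018 = 21.7481 m/s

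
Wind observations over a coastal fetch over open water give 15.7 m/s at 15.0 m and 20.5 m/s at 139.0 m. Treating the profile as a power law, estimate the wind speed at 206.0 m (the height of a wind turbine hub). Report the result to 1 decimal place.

First find α: α = ln(V₂/V₁)/ln(z₂/z₁) = ln(20.5/15.7)/ln(139.0/15.0) = 0.26676/2.22642 = 0.1198
Extrapolate from 139.0 m to 206.0 m: V₃ = 20.5 × (206.0/139.0)^0.1198 = 20.5 × 1.0483 = 21.4894 m/s

21.5 m/s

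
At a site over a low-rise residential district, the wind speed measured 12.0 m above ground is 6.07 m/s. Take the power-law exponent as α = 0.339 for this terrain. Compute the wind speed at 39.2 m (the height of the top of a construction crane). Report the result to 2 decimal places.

9.07 m/s

Power-law profile: V₂ = V₁ · (z₂/z₁)^α
V₂ = 6.07 × (39.2/12.0)^0.339 = 6.07 × (3.2667)^0.339
    = 6.07 × 1.4938 = 9.0671 m/s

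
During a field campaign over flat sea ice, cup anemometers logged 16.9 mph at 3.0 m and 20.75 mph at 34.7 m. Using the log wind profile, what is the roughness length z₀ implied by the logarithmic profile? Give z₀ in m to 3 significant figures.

Log law: V(z) ∝ ln(z/z₀). With r = V₁/V₂ = 16.9/20.75 = 0.81446,
r · ln(z₂/z₀) = ln(z₁/z₀) ⇒ ln z₀ = (ln z₁ − r·ln z₂)/(1 − r)
ln z₀ = (1.09861 − 0.81446×3.54674) / 0.18554 = -9.6477
z₀ = exp(-9.6477) = 0.00006457 m

z₀ ≈ 0.0000646 m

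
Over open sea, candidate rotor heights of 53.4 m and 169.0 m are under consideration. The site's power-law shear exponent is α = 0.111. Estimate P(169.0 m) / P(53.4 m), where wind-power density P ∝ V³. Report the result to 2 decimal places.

Speed ratio: V_B/V_A = (z_B/z_A)^α = (169.0/53.4)^0.111 = (3.1648)^0.111 = 1.13642
Power-density ratio: P_B/P_A = (V_B/V_A)³ = (1.13642)³ = 1.46762

1.47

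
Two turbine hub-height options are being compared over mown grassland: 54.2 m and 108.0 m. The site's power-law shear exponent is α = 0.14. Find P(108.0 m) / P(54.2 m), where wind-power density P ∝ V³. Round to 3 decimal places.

1.336

Speed ratio: V_B/V_A = (z_B/z_A)^α = (108.0/54.2)^0.14 = (1.9926)^0.14 = 1.10133
Power-density ratio: P_B/P_A = (V_B/V_A)³ = (1.10133)³ = 1.33585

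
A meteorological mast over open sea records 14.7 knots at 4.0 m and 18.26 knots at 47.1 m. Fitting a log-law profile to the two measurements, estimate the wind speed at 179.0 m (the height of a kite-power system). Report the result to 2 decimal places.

Log law: V ∝ ln(z/z₀). From the pair, with r = V₁/V₂ = 0.80504,
ln z₀ = (ln z₁ − r·ln z₂)/(1 − r) = (1.3863 − 0.80504×3.8523)/0.19496 = -8.7963 → z₀ = 0.0001513 m
V₃ = V₁ · ln(z₃/z₀)/ln(z₁/z₀) = 14.7 × 13.9836/10.1826 = 20.1874 knots

20.19 knots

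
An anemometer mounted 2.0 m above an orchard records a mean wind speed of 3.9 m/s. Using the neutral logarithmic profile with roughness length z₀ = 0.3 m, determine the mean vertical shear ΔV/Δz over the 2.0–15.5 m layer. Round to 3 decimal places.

0.312 m/s/m

Log law: V₂ = V₁ · ln(z₂/z₀)/ln(z₁/z₀) = 3.9 × 3.9448/1.8971 = 8.1095 m/s
ΔV/Δz = (8.1095 − 3.9)/(15.5 − 2.0) = 4.2095/13.5000 = 0.31182 m/s/m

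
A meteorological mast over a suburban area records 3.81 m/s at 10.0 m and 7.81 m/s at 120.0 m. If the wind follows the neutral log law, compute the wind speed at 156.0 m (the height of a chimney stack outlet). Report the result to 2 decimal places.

Log law: V ∝ ln(z/z₀). From the pair, with r = V₁/V₂ = 0.48784,
ln z₀ = (ln z₁ − r·ln z₂)/(1 − r) = (2.3026 − 0.48784×4.7875)/0.51216 = -0.0643 → z₀ = 0.9377 m
V₃ = V₁ · ln(z₃/z₀)/ln(z₁/z₀) = 3.81 × 5.1141/2.3669 = 8.2323 m/s

8.23 m/s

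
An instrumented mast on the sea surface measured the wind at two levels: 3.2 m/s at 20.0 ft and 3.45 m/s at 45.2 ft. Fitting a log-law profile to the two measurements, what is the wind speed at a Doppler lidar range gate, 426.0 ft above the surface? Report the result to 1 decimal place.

Log law: V ∝ ln(z/z₀). From the pair, with r = V₁/V₂ = 0.92754,
ln z₀ = (ln z₁ − r·ln z₂)/(1 − r) = (2.9957 − 0.92754×3.8111)/0.07246 = -7.4409 → z₀ = 0.0005867 ft
V₃ = V₁ · ln(z₃/z₀)/ln(z₁/z₀) = 3.2 × 13.4954/10.4367 = 4.1378 m/s

4.1 m/s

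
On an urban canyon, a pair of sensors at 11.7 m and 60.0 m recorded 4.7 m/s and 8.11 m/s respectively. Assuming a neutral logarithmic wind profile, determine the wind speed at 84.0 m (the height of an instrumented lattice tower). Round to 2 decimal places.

Log law: V ∝ ln(z/z₀). From the pair, with r = V₁/V₂ = 0.57953,
ln z₀ = (ln z₁ − r·ln z₂)/(1 − r) = (2.4596 − 0.57953×4.0943)/0.42047 = 0.2064 → z₀ = 1.229 m
V₃ = V₁ · ln(z₃/z₀)/ln(z₁/z₀) = 4.7 × 4.2244/2.2532 = 8.8119 m/s

8.81 m/s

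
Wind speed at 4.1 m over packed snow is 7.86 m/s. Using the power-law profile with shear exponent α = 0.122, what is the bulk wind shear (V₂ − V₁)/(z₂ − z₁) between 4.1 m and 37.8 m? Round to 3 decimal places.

0.073 m/s/m

Power law: V₂ = V₁ · (z₂/z₁)^α = 7.86 × (9.2195)^0.122 = 10.3066 m/s
ΔV/Δz = (10.3066 − 7.86)/(37.8 − 4.1) = 2.4466/33.7000 = 0.07260 m/s/m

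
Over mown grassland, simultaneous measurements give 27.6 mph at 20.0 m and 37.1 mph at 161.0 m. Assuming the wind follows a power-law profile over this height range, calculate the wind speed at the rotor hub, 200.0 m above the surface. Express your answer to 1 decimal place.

38.3 mph

First find α: α = ln(V₂/V₁)/ln(z₂/z₁) = ln(37.1/27.6)/ln(161.0/20.0) = 0.29580/2.08567 = 0.1418
Extrapolate from 161.0 m to 200.0 m: V₃ = 37.1 × (200.0/161.0)^0.1418 = 37.1 × 1.0312 = 38.2591 mph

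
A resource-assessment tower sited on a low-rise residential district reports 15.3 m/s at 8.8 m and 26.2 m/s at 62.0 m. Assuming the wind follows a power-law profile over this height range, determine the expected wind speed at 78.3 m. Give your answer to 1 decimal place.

27.9 m/s

First find α: α = ln(V₂/V₁)/ln(z₂/z₁) = ln(26.2/15.3)/ln(62.0/8.8) = 0.53791/1.95238 = 0.2755
Extrapolate from 62.0 m to 78.3 m: V₃ = 26.2 × (78.3/62.0)^0.2755 = 26.2 × 1.0664 = 27.9402 m/s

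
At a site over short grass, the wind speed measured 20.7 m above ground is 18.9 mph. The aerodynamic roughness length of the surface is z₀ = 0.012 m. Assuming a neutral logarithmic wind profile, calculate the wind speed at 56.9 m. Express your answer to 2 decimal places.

Log law: V(z) ∝ ln(z/z₀), so V₂/V₁ = ln(z₂/z₀) / ln(z₁/z₀).
ln(56.9/0.012) = 8.4641, ln(20.7/0.012) = 7.4530
V₂ = 18.9 × 8.4641/7.4530 = 18.9 × 1.1357 = 21.4642 mph

21.46 mph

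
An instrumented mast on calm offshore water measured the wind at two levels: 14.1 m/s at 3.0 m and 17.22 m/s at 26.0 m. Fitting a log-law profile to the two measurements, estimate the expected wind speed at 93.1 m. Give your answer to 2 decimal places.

19.06 m/s

Log law: V ∝ ln(z/z₀). From the pair, with r = V₁/V₂ = 0.81882,
ln z₀ = (ln z₁ − r·ln z₂)/(1 − r) = (1.0986 − 0.81882×3.2581)/0.18118 = -8.6606 → z₀ = 0.0001733 m
V₃ = V₁ · ln(z₃/z₀)/ln(z₁/z₀) = 14.1 × 13.1943/9.7592 = 19.0629 m/s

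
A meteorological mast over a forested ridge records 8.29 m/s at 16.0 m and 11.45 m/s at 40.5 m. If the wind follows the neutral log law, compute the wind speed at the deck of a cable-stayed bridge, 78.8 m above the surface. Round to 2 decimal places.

Log law: V ∝ ln(z/z₀). From the pair, with r = V₁/V₂ = 0.72402,
ln z₀ = (ln z₁ − r·ln z₂)/(1 − r) = (2.7726 − 0.72402×3.7013)/0.27598 = 0.3362 → z₀ = 1.400 m
V₃ = V₁ · ln(z₃/z₀)/ln(z₁/z₀) = 8.29 × 4.0307/2.4364 = 13.7148 m/s

13.71 m/s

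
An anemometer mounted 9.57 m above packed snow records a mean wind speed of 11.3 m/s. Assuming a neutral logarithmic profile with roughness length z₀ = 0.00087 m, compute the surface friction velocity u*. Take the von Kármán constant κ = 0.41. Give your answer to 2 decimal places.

Log law: V(z) = (u*/κ) · ln(z/z₀) ⇒ u* = κ · V / ln(z/z₀)
u* = 0.41 × 11.3 / ln(9.57/0.00087) = 0.41 × 11.3 / 9.3057
   = 4.6330 / 9.3057 = 0.4979 m/s

u* ≈ 0.50 m/s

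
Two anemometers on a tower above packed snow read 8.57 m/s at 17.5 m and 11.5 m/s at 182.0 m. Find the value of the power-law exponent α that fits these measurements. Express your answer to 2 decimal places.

Power law: V₂/V₁ = (z₂/z₁)^α ⇒ α = ln(V₂/V₁) / ln(z₂/z₁)
α = ln(11.5/8.57) / ln(182.0/17.5) = ln(1.3419) / ln(10.4000)
  = 0.29408 / 2.34181 = 0.12558

α ≈ 0.13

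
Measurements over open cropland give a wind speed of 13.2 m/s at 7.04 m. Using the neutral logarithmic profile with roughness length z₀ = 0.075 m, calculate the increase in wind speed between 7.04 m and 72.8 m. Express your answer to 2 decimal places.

Log law: V₂ = V₁ · ln(z₂/z₀)/ln(z₁/z₀) = 13.2 × 6.8780/4.5419 = 19.9894 m/s
ΔV = 19.9894 − 13.2 = 6.7894 m/s

6.79 m/s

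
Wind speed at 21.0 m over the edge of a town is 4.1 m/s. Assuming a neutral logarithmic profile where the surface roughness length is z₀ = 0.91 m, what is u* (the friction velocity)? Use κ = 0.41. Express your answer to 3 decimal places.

u* ≈ 0.536 m/s

Log law: V(z) = (u*/κ) · ln(z/z₀) ⇒ u* = κ · V / ln(z/z₀)
u* = 0.41 × 4.1 / ln(21.0/0.91) = 0.41 × 4.1 / 3.1388
   = 1.6810 / 3.1388 = 0.5355 m/s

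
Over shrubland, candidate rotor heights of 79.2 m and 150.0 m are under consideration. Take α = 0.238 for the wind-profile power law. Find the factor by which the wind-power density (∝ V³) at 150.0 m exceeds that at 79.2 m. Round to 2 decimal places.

1.58

Speed ratio: V_B/V_A = (z_B/z_A)^α = (150.0/79.2)^0.238 = (1.8939)^0.238 = 1.16416
Power-density ratio: P_B/P_A = (V_B/V_A)³ = (1.16416)³ = 1.57775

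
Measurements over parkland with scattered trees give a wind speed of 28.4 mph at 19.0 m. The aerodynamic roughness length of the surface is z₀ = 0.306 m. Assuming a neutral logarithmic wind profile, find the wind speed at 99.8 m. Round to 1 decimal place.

39.8 mph

Log law: V(z) ∝ ln(z/z₀), so V₂/V₁ = ln(z₂/z₀) / ln(z₁/z₀).
ln(99.8/0.306) = 5.7873, ln(19.0/0.306) = 4.1286
V₂ = 28.4 × 5.7873/4.1286 = 28.4 × 1.4018 = 39.8101 mph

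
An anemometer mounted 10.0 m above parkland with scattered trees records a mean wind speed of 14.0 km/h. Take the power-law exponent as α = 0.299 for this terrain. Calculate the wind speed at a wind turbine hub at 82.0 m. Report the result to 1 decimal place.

26.3 km/h

Power-law profile: V₂ = V₁ · (z₂/z₁)^α
V₂ = 14.0 × (82.0/10.0)^0.299 = 14.0 × (8.2000)^0.299
    = 14.0 × 1.8760 = 26.2638 km/h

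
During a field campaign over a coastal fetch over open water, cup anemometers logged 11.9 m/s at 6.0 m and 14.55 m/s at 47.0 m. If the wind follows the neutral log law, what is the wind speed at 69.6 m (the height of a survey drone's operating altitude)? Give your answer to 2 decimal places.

Log law: V ∝ ln(z/z₀). From the pair, with r = V₁/V₂ = 0.81787,
ln z₀ = (ln z₁ − r·ln z₂)/(1 − r) = (1.7918 − 0.81787×3.8501)/0.18213 = -7.4516 → z₀ = 0.0005805 m
V₃ = V₁ · ln(z₃/z₀)/ln(z₁/z₀) = 11.9 × 11.6943/9.2433 = 15.0555 m/s

15.06 m/s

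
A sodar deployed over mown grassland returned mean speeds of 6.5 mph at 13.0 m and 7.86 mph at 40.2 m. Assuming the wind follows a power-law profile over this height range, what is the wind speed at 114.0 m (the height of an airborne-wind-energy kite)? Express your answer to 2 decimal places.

9.37 mph

First find α: α = ln(V₂/V₁)/ln(z₂/z₁) = ln(7.86/6.5)/ln(40.2/13.0) = 0.18998/1.12892 = 0.1683
Extrapolate from 40.2 m to 114.0 m: V₃ = 7.86 × (114.0/40.2)^0.1683 = 7.86 × 1.1917 = 9.3671 mph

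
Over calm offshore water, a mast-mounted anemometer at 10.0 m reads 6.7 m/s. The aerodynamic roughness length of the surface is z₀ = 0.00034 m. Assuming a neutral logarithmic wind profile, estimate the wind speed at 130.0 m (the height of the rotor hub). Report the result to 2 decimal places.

Log law: V(z) ∝ ln(z/z₀), so V₂/V₁ = ln(z₂/z₀) / ln(z₁/z₀).
ln(130.0/0.00034) = 12.8541, ln(10.0/0.00034) = 10.2892
V₂ = 6.7 × 12.8541/10.2892 = 6.7 × 1.2493 = 8.3702 m/s

8.37 m/s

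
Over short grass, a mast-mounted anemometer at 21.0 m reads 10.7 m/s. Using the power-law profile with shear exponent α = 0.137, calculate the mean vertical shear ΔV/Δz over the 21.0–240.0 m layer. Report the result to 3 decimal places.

0.019 m/s/m

Power law: V₂ = V₁ · (z₂/z₁)^α = 10.7 × (11.4286)^0.137 = 14.9392 m/s
ΔV/Δz = (14.9392 − 10.7)/(240.0 − 21.0) = 4.2392/219.0000 = 0.01936 m/s/m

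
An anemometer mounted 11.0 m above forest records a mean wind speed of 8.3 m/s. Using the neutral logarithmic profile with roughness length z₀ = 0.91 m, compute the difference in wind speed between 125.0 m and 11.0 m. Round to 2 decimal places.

8.09 m/s

Log law: V₂ = V₁ · ln(z₂/z₀)/ln(z₁/z₀) = 8.3 × 4.9226/2.4922 = 16.3942 m/s
ΔV = 16.3942 − 8.3 = 8.0942 m/s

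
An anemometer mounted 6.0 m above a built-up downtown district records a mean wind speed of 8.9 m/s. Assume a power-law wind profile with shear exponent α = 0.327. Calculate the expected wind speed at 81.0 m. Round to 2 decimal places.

Power-law profile: V₂ = V₁ · (z₂/z₁)^α
V₂ = 8.9 × (81.0/6.0)^0.327 = 8.9 × (13.5000)^0.327
    = 8.9 × 2.3422 = 20.8453 m/s

20.85 m/s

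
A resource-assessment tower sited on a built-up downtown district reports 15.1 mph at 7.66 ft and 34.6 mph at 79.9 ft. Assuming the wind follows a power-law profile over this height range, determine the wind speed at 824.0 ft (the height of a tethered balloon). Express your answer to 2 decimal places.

First find α: α = ln(V₂/V₁)/ln(z₂/z₁) = ln(34.6/15.1)/ln(79.9/7.66) = 0.82916/2.34476 = 0.3536
Extrapolate from 79.9 ft to 824.0 ft: V₃ = 34.6 × (824.0/79.9)^0.3536 = 34.6 × 2.2822 = 78.9640 mph

78.96 mph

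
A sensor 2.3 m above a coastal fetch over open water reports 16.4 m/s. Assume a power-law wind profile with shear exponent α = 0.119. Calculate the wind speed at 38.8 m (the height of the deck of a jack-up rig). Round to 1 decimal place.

23.0 m/s

Power-law profile: V₂ = V₁ · (z₂/z₁)^α
V₂ = 16.4 × (38.8/2.3)^0.119 = 16.4 × (16.8696)^0.119
    = 16.4 × 1.3997 = 22.9546 m/s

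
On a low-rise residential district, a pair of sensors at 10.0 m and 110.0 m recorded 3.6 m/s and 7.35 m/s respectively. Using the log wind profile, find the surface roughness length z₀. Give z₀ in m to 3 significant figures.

Log law: V(z) ∝ ln(z/z₀). With r = V₁/V₂ = 3.6/7.35 = 0.48980,
r · ln(z₂/z₀) = ln(z₁/z₀) ⇒ ln z₀ = (ln z₁ − r·ln z₂)/(1 − r)
ln z₀ = (2.30259 − 0.48980×4.70048) / 0.51020 = 0.0006
z₀ = exp(0.0006) = 1.001 m

z₀ ≈ 1.00 m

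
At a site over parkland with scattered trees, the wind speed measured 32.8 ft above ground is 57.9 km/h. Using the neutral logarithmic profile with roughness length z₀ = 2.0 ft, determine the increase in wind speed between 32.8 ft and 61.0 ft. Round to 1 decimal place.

Log law: V₂ = V₁ · ln(z₂/z₀)/ln(z₁/z₀) = 57.9 × 3.4177/2.7973 = 70.7424 km/h
ΔV = 70.7424 − 57.9 = 12.8424 km/h

12.8 km/h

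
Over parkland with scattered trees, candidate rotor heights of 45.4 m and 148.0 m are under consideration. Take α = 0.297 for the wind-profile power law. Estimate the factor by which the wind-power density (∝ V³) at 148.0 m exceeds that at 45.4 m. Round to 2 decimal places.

Speed ratio: V_B/V_A = (z_B/z_A)^α = (148.0/45.4)^0.297 = (3.2599)^0.297 = 1.42044
Power-density ratio: P_B/P_A = (V_B/V_A)³ = (1.42044)³ = 2.86594

2.87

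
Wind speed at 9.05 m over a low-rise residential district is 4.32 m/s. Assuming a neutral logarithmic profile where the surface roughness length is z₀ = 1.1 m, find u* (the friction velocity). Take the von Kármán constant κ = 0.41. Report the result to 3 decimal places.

u* ≈ 0.840 m/s

Log law: V(z) = (u*/κ) · ln(z/z₀) ⇒ u* = κ · V / ln(z/z₀)
u* = 0.41 × 4.32 / ln(9.05/1.1) = 0.41 × 4.32 / 2.1075
   = 1.7712 / 2.1075 = 0.8404 m/s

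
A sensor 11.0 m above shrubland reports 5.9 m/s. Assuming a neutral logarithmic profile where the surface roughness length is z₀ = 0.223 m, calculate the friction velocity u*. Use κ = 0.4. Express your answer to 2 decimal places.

u* ≈ 0.61 m/s

Log law: V(z) = (u*/κ) · ln(z/z₀) ⇒ u* = κ · V / ln(z/z₀)
u* = 0.4 × 5.9 / ln(11.0/0.223) = 0.4 × 5.9 / 3.8985
   = 2.3600 / 3.8985 = 0.6054 m/s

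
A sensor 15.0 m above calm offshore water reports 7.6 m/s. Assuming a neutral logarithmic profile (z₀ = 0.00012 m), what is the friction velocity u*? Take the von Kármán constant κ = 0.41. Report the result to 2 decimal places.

u* ≈ 0.27 m/s

Log law: V(z) = (u*/κ) · ln(z/z₀) ⇒ u* = κ · V / ln(z/z₀)
u* = 0.41 × 7.6 / ln(15.0/0.00012) = 0.41 × 7.6 / 11.7361
   = 3.1160 / 11.7361 = 0.2655 m/s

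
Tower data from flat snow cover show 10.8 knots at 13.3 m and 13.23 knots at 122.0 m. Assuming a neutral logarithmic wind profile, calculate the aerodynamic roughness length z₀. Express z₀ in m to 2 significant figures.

Log law: V(z) ∝ ln(z/z₀). With r = V₁/V₂ = 10.8/13.23 = 0.81633,
r · ln(z₂/z₀) = ln(z₁/z₀) ⇒ ln z₀ = (ln z₁ − r·ln z₂)/(1 − r)
ln z₀ = (2.58776 − 0.81633×4.80402) / 0.18367 = -7.2623
z₀ = exp(-7.2623) = 0.0007015 m

z₀ ≈ 0.00070 m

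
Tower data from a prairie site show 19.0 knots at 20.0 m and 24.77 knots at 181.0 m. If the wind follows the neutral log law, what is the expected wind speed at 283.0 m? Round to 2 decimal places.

Log law: V ∝ ln(z/z₀). From the pair, with r = V₁/V₂ = 0.76706,
ln z₀ = (ln z₁ − r·ln z₂)/(1 − r) = (2.9957 − 0.76706×5.1985)/0.23294 = -4.2577 → z₀ = 0.01415 m
V₃ = V₁ · ln(z₃/z₀)/ln(z₁/z₀) = 19.0 × 9.9032/7.2535 = 25.9408 knots

25.94 knots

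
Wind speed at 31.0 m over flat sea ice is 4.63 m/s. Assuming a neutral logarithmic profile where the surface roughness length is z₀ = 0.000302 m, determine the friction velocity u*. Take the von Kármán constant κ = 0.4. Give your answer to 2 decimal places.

u* ≈ 0.16 m/s

Log law: V(z) = (u*/κ) · ln(z/z₀) ⇒ u* = κ · V / ln(z/z₀)
u* = 0.4 × 4.63 / ln(31.0/0.000302) = 0.4 × 4.63 / 11.5391
   = 1.8520 / 11.5391 = 0.1605 m/s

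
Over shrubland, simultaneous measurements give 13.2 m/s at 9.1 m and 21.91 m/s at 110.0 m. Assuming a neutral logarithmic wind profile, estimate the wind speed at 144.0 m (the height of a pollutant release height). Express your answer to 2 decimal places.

Log law: V ∝ ln(z/z₀). From the pair, with r = V₁/V₂ = 0.60246,
ln z₀ = (ln z₁ − r·ln z₂)/(1 − r) = (2.2083 − 0.60246×4.7005)/0.39754 = -1.5687 → z₀ = 0.2083 m
V₃ = V₁ · ln(z₃/z₀)/ln(z₁/z₀) = 13.2 × 6.5385/3.7769 = 22.8513 m/s

22.85 m/s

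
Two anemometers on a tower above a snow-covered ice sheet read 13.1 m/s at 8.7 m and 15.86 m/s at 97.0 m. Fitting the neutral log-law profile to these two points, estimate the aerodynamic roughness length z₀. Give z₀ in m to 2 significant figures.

Log law: V(z) ∝ ln(z/z₀). With r = V₁/V₂ = 13.1/15.86 = 0.82598,
r · ln(z₂/z₀) = ln(z₁/z₀) ⇒ ln z₀ = (ln z₁ − r·ln z₂)/(1 − r)
ln z₀ = (2.16332 − 0.82598×4.57471) / 0.17402 = -9.2820
z₀ = exp(-9.2820) = 0.00009308 m

z₀ ≈ 0.000093 m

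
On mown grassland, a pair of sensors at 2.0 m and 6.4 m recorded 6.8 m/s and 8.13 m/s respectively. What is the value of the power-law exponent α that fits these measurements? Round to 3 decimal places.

α ≈ 0.154

Power law: V₂/V₁ = (z₂/z₁)^α ⇒ α = ln(V₂/V₁) / ln(z₂/z₁)
α = ln(8.13/6.8) / ln(6.4/2.0) = ln(1.1956) / ln(3.2000)
  = 0.17864 / 1.16315 = 0.15358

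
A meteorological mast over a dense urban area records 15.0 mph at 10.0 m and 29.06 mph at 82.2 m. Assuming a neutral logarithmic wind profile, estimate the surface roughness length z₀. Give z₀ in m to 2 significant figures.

Log law: V(z) ∝ ln(z/z₀). With r = V₁/V₂ = 15.0/29.06 = 0.51617,
r · ln(z₂/z₀) = ln(z₁/z₀) ⇒ ln z₀ = (ln z₁ − r·ln z₂)/(1 − r)
ln z₀ = (2.30259 − 0.51617×4.40916) / 0.48383 = 0.0552
z₀ = exp(0.0552) = 1.057 m

z₀ ≈ 1.1 m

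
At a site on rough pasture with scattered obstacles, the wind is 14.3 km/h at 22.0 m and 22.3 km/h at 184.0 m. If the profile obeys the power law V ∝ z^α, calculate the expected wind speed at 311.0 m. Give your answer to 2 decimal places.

24.89 km/h

First find α: α = ln(V₂/V₁)/ln(z₂/z₁) = ln(22.3/14.3)/ln(184.0/22.0) = 0.44433/2.12389 = 0.2092
Extrapolate from 184.0 m to 311.0 m: V₃ = 22.3 × (311.0/184.0)^0.2092 = 22.3 × 1.1161 = 24.8881 km/h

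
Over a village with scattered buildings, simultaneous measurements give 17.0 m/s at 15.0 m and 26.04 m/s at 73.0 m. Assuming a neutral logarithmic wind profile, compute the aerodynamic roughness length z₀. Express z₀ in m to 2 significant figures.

Log law: V(z) ∝ ln(z/z₀). With r = V₁/V₂ = 17.0/26.04 = 0.65284,
r · ln(z₂/z₀) = ln(z₁/z₀) ⇒ ln z₀ = (ln z₁ − r·ln z₂)/(1 − r)
ln z₀ = (2.70805 − 0.65284×4.29046) / 0.34716 = -0.2677
z₀ = exp(-0.2677) = 0.7651 m

z₀ ≈ 0.77 m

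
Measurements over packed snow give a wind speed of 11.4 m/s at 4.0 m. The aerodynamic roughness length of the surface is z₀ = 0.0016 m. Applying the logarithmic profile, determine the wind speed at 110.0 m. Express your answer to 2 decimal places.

16.23 m/s

Log law: V(z) ∝ ln(z/z₀), so V₂/V₁ = ln(z₂/z₀) / ln(z₁/z₀).
ln(110.0/0.0016) = 11.1382, ln(4.0/0.0016) = 7.8240
V₂ = 11.4 × 11.1382/7.8240 = 11.4 × 1.4236 = 16.2289 m/s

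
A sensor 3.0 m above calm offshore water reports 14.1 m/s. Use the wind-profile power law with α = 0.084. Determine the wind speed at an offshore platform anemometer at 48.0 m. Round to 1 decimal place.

Power-law profile: V₂ = V₁ · (z₂/z₁)^α
V₂ = 14.1 × (48.0/3.0)^0.084 = 14.1 × (16.0000)^0.084
    = 14.1 × 1.2623 = 17.7978 m/s

17.8 m/s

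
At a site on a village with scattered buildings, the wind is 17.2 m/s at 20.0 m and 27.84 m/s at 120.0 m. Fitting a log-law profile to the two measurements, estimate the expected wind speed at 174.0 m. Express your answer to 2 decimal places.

Log law: V ∝ ln(z/z₀). From the pair, with r = V₁/V₂ = 0.61782,
ln z₀ = (ln z₁ − r·ln z₂)/(1 − r) = (2.9957 − 0.61782×4.7875)/0.38218 = 0.0993 → z₀ = 1.104 m
V₃ = V₁ · ln(z₃/z₀)/ln(z₁/z₀) = 17.2 × 5.0598/2.8965 = 30.0465 m/s

30.05 m/s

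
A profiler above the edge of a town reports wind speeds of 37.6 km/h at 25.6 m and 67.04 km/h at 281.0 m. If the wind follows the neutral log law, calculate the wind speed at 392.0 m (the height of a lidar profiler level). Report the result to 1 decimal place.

71.1 km/h

Log law: V ∝ ln(z/z₀). From the pair, with r = V₁/V₂ = 0.56086,
ln z₀ = (ln z₁ − r·ln z₂)/(1 − r) = (3.2426 − 0.56086×5.6384)/0.43914 = 0.1828 → z₀ = 1.201 m
V₃ = V₁ · ln(z₃/z₀)/ln(z₁/z₀) = 37.6 × 5.7885/3.0598 = 71.1309 km/h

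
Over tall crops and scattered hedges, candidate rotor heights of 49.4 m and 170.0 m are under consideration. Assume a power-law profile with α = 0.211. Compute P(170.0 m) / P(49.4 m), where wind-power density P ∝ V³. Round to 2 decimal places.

Speed ratio: V_B/V_A = (z_B/z_A)^α = (170.0/49.4)^0.211 = (3.4413)^0.211 = 1.29792
Power-density ratio: P_B/P_A = (V_B/V_A)³ = (1.29792)³ = 2.18648

2.19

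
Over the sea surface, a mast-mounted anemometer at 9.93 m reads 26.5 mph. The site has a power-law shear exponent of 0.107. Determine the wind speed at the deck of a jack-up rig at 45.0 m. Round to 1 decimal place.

31.2 mph

Power-law profile: V₂ = V₁ · (z₂/z₁)^α
V₂ = 26.5 × (45.0/9.93)^0.107 = 26.5 × (4.5317)^0.107
    = 26.5 × 1.1755 = 31.1506 mph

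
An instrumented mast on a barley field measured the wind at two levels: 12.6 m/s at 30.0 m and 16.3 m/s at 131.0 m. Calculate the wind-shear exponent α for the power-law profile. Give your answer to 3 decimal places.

Power law: V₂/V₁ = (z₂/z₁)^α ⇒ α = ln(V₂/V₁) / ln(z₂/z₁)
α = ln(16.3/12.6) / ln(131.0/30.0) = ln(1.2937) / ln(4.3667)
  = 0.25747 / 1.47400 = 0.17467

α ≈ 0.175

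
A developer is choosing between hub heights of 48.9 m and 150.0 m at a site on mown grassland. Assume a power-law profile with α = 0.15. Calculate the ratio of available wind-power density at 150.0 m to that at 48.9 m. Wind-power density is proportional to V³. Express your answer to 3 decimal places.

Speed ratio: V_B/V_A = (z_B/z_A)^α = (150.0/48.9)^0.15 = (3.0675)^0.15 = 1.18309
Power-density ratio: P_B/P_A = (V_B/V_A)³ = (1.18309)³ = 1.65597

1.656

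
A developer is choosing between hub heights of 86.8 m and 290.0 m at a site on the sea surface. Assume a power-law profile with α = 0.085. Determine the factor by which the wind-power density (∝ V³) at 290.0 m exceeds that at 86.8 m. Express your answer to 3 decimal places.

1.360

Speed ratio: V_B/V_A = (z_B/z_A)^α = (290.0/86.8)^0.085 = (3.3410)^0.085 = 1.10797
Power-density ratio: P_B/P_A = (V_B/V_A)³ = (1.10797)³ = 1.36016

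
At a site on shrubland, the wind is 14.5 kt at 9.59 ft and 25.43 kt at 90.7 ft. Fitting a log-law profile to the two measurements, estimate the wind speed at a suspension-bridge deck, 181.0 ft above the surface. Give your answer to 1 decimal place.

28.8 kt

Log law: V ∝ ln(z/z₀). From the pair, with r = V₁/V₂ = 0.57019,
ln z₀ = (ln z₁ − r·ln z₂)/(1 − r) = (2.2607 − 0.57019×4.5076)/0.42981 = -0.7200 → z₀ = 0.4868 ft
V₃ = V₁ · ln(z₃/z₀)/ln(z₁/z₀) = 14.5 × 5.9185/2.9807 = 28.7912 kt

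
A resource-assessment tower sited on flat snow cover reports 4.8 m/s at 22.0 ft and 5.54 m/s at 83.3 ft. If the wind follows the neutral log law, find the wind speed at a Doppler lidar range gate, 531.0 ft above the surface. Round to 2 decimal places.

6.57 m/s

Log law: V ∝ ln(z/z₀). From the pair, with r = V₁/V₂ = 0.86643,
ln z₀ = (ln z₁ − r·ln z₂)/(1 − r) = (3.0910 − 0.86643×4.4224)/0.13357 = -5.5451 → z₀ = 0.003907 ft
V₃ = V₁ · ln(z₃/z₀)/ln(z₁/z₀) = 4.8 × 11.8199/8.6361 = 6.5695 m/s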